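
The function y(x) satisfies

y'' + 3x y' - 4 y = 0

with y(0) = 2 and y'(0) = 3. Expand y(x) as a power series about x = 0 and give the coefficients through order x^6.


Ansatz: y(x) = sum_{n>=0} a_n x^n, so y'(x) = sum_{n>=1} n a_n x^(n-1) and y''(x) = sum_{n>=2} n(n-1) a_n x^(n-2).
Substitute into P(x) y'' + Q(x) y' + R(x) y = 0 with P(x) = 1, Q(x) = 3x, R(x) = -4, and match powers of x.
Initial conditions: a_0 = 2, a_1 = 3.
Setting the coefficient of each power of x to zero and solving order by order (substituting the coefficients already found):
  x^0: 2 a_2 - 4 a_0 = 0  ->  2 a_2 = 4 a_0 = 8  ->  a_2 = 4
  x^1: 6 a_3 - a_1 = 0  ->  6 a_3 = a_1 = 3  ->  a_3 = 1/2
  x^2: 12 a_4 + 2 a_2 = 0  ->  12 a_4 = -2 a_2 = -8  ->  a_4 = -2/3
  x^3: 20 a_5 + 5 a_3 = 0  ->  20 a_5 = -5 a_3 = -5/2  ->  a_5 = -1/8
  x^4: 30 a_6 + 8 a_4 = 0  ->  30 a_6 = -8 a_4 = 16/3  ->  a_6 = 8/45
Truncated series: y(x) = 2 + 3 x + 4 x^2 + (1/2) x^3 - (2/3) x^4 - (1/8) x^5 + (8/45) x^6 + O(x^7).

a_0 = 2; a_1 = 3; a_2 = 4; a_3 = 1/2; a_4 = -2/3; a_5 = -1/8; a_6 = 8/45


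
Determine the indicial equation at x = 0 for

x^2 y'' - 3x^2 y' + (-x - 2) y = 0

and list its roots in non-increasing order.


Divide by x^2 to reach normal form y'' + P_1(x) y' + P_2(x) y = 0 with P_1(x) = -3 and P_2(x) = -1/x - 2/x^2.
x = 0 is a singular point because the y-coefficient -1/x - 2/x^2 has a pole at x = 0.
It is a regular singular point because x P_1(x) = p(x) = -3x and x^2 P_2(x) = q(x) = -x - 2 are polynomials, hence analytic at x = 0.
p(0) = 0,  q(0) = -2.
Indicial equation: r(r-1) + p(0) r + q(0) = 0, i.e. r^2 + (p(0) - 1) r + q(0) = 0, i.e. r^2 - 1 r - 2 = 0.
Discriminant: (-1)^2 - 4(-2) = 9, so r = (1 ± 3)/2.
Solving: r_1 = 2, r_2 = -1.

indicial: r^2 - 1 r - 2 = 0; roots r_1 = 2, r_2 = -1


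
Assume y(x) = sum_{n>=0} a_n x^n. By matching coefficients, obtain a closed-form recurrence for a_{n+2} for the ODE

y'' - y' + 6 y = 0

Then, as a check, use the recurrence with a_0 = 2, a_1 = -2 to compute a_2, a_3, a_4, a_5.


Substitute y = sum_n a_n x^n.
y''(x) has coefficient (n+2)(n+1) a_{n+2} at x^n;
-y'(x) has coefficient -(n+1) a_{n+1} at x^n;
6 y(x) has coefficient 6 a_n at x^n.
Matching x^n: (n+2)(n+1) a_{n+2} - (n+1) a_{n+1} + 6 a_n = 0.
Thus a_{n+2} = [(n+1) a_{n+1} - 6 a_n] / ((n+1)(n+2)).

Check with a_0 = 2, a_1 = -2 (apply the recurrence for n = 0, 1, 2, 3): a_0 = 2, a_1 = -2, a_2 = -7, a_3 = -1/3, a_4 = 41/12, a_5 = 47/60.

a_(n+2) = [(n+1) a_(n+1) - 6 a_n] / ((n+1)(n+2)); check: a_0 = 2, a_1 = -2, a_2 = -7, a_3 = -1/3, a_4 = 41/12, a_5 = 47/60


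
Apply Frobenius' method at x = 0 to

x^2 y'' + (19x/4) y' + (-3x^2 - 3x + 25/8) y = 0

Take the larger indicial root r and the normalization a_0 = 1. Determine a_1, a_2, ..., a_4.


Write in Frobenius form y'' + (p(x)/x) y' + (q(x)/x^2) y = 0:
  p(x) = 19/4,  q(x) = -3x^2 - 3x + 25/8.
Indicial equation: r(r-1) + (19/4) r + (25/8) = 0 -> roots r_1 = -5/4, r_2 = -5/2.
Take r = r_1 = -5/4. Let y(x) = x^r sum_{n>=0} a_n x^n with a_0 = 1.
Substitute y = x^r sum a_n x^n and match x^{r+n}. The recurrence is
  D(n) a_n - 3 a_{n-1} - 3 a_{n-2} = 0,  where D(n) = (r+n)(r+n-1) + (19/4)(r+n) + (25/8).
  a_n = [3 a_{n-1} + 3 a_{n-2}] / D(n).
Since the indicial polynomial factors as (r - r_1)(r - r_2), D(n) = (r_1 + n - r_1)(r_1 + n - r_2) = n(n + 5/4).
Evaluating step by step (a_0 = 1):
  n = 1: D(1) = 1(1 + 5/4) = 9/4; numerator = 3(1) = 3; a_1 = (3)/(9/4) = 4/3
  n = 2: D(2) = 2(2 + 5/4) = 13/2; numerator = 3(4/3) + 3(1) = 7; a_2 = (7)/(13/2) = 14/13
  n = 3: D(3) = 3(3 + 5/4) = 51/4; numerator = 3(14/13) + 3(4/3) = 94/13; a_3 = (94/13)/(51/4) = 376/663
  n = 4: D(4) = 4(4 + 5/4) = 21; numerator = 3(376/663) + 3(14/13) = 1090/221; a_4 = (1090/221)/(21) = 1090/4641

r = -5/4; a_0 = 1; a_1 = 4/3; a_2 = 14/13; a_3 = 376/663; a_4 = 1090/4641


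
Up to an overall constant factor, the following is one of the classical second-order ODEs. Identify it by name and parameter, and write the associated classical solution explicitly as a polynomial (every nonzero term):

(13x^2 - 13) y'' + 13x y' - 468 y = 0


All three coefficients share the factor -13; dividing through by -13 gives  (1 - x^2) y'' - x y' + 36 y = 0.
This matches the Chebyshev equation (1 - x^2) y'' - x y' + n^2 y = 0 (note the -x y' term, not -2x y') with n^2 = 36, so n = 6; the polynomial solution is T_6(x).
With y = sum_k a_k x^k, matching x^k gives (k+2)(k+1) a_{k+2} = (k^2 - n^2) a_k = (k - 6)(k + 6) a_k. The right side vanishes at k = 6, so the series with the parity of 6 terminates at degree 6.
Standard normalization: leading coefficient of T_n is 2^(n-1), so a_6 = 2^5 = 32. Work downward with a_k = (k+1)(k+2) a_{k+2} / ((k - 6)(k + 6)):
  a_4 = (5)(6)(32) / ((4 - 6)(4 + 6)) = 960/(-20) = -48
  a_2 = (3)(4)(-48) / ((2 - 6)(2 + 6)) = -576/(-32) = 18
  a_0 = (1)(2)(18) / ((0 - 6)(0 + 6)) = 36/(-36) = -1
Hence T_6(x) = 32 x^6 - 48 x^4 + 18 x^2 - 1.

T_6(x); series = 32 x^6 - 48 x^4 + 18 x^2 - 1


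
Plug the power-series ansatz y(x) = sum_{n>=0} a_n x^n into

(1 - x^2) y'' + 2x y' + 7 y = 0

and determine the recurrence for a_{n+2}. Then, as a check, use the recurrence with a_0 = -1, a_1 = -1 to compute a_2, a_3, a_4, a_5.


Substitute y = sum_n a_n x^n.
(1 - 1 x^2) y'' contributes (n+2)(n+1) a_{n+2} - n(n-1) a_n at x^n.
2 x y'(x) contributes 2 n a_n at x^n.
7 y(x) contributes 7 a_n at x^n.
Matching x^n: (n+2)(n+1) a_{n+2} + (-n(n-1) + 2 n + 7) a_n = 0.
Thus a_{n+2} = (n(n-1) - 2 n - 7) / ((n+1)(n+2)) * a_n.

Check with a_0 = -1, a_1 = -1 (apply the recurrence for n = 0, 1, 2, 3): a_0 = -1, a_1 = -1, a_2 = 7/2, a_3 = 3/2, a_4 = -21/8, a_5 = -21/40.

a_(n+2) = (n(n-1) - 2 n - 7) / ((n+1)(n+2)) * a_n; check: a_0 = -1, a_1 = -1, a_2 = 7/2, a_3 = 3/2, a_4 = -21/8, a_5 = -21/40


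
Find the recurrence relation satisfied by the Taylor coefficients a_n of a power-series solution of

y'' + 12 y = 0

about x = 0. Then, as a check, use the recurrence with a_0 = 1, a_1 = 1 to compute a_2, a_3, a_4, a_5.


Substitute y = sum_n a_n x^n into y'' + (const) y = 0.
y''(x) = sum_{n>=0} (n+2)(n+1) a_{n+2} x^n.
The ODE becomes sum_n [(n+2)(n+1) a_{n+2} + 12 a_n] x^n = 0.
Setting each coefficient to zero gives the recurrence:
  (n+2)(n+1) a_{n+2} + 12 a_n = 0,
  a_{n+2} = -12 / ((n+1)(n+2)) a_n.

Check with a_0 = 1, a_1 = 1 (apply the recurrence for n = 0, 1, 2, 3): a_0 = 1, a_1 = 1, a_2 = -6, a_3 = -2, a_4 = 6, a_5 = 6/5.

a_{n+2} = -12/((n+1)(n+2)) * a_n; check: a_0 = 1, a_1 = 1, a_2 = -6, a_3 = -2, a_4 = 6, a_5 = 6/5


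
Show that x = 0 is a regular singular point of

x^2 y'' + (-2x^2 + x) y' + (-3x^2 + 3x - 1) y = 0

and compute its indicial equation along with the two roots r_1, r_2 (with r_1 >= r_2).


Divide by x^2 to reach normal form y'' + P_1(x) y' + P_2(x) y = 0 with P_1(x) = -2 + 1/x and P_2(x) = -3 + 3/x - 1/x^2.
x = 0 is a singular point because the y'-coefficient -2 + 1/x has a pole at x = 0 and the y-coefficient -3 + 3/x - 1/x^2 has a pole at x = 0.
It is a regular singular point because x P_1(x) = p(x) = 1 - 2x and x^2 P_2(x) = q(x) = -3x^2 + 3x - 1 are polynomials, hence analytic at x = 0.
p(0) = 1,  q(0) = -1.
Indicial equation: r(r-1) + p(0) r + q(0) = 0, i.e. r^2 + (p(0) - 1) r + q(0) = 0, i.e. r^2 - 1 = 0.
Discriminant: (0)^2 - 4(-1) = 4, so r = (0 ± 2)/2.
Solving: r_1 = 1, r_2 = -1.

indicial: r^2 - 1 = 0; roots r_1 = 1, r_2 = -1


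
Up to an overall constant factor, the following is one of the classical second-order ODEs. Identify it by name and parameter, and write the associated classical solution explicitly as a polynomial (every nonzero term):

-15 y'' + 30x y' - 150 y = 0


All three coefficients share the factor -15; dividing through by -15 gives  y'' - 2x y' + 10 y = 0.
This matches the Hermite equation y'' - 2x y' + 2n y = 0 with 2n = 10, so n = 5; the polynomial solution is H_5(x).
With y = sum_k a_k x^k, matching x^k gives (k+2)(k+1) a_{k+2} = 2(k - n) a_k = 2(k - 5) a_k. The right side vanishes at k = 5, so the series with the parity of 5 terminates at degree 5.
Standard normalization: leading coefficient of H_n is 2^n, so a_5 = 2^5 = 32. Work downward with a_k = (k+1)(k+2) a_{k+2} / (2(k - n)):
  a_3 = (4)(5)(32) / (2(3 - 5)) = 640/(-4) = -160
  a_1 = (2)(3)(-160) / (2(1 - 5)) = -960/(-8) = 120
Hence H_5(x) = 32 x^5 - 160 x^3 + 120 x.

H_5(x); series = 32 x^5 - 160 x^3 + 120 x


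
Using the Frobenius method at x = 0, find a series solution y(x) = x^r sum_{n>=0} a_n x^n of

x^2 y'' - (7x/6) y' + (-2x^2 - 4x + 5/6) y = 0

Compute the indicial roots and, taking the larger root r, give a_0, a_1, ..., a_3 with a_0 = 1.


Write in Frobenius form y'' + (p(x)/x) y' + (q(x)/x^2) y = 0:
  p(x) = -7/6,  q(x) = -2x^2 - 4x + 5/6.
Indicial equation: r(r-1) + (-7/6) r + (5/6) = 0 -> roots r_1 = 5/3, r_2 = 1/2.
Take r = r_1 = 5/3. Let y(x) = x^r sum_{n>=0} a_n x^n with a_0 = 1.
Substitute y = x^r sum a_n x^n and match x^{r+n}. The recurrence is
  D(n) a_n - 4 a_{n-1} - 2 a_{n-2} = 0,  where D(n) = (r+n)(r+n-1) + (-7/6)(r+n) + (5/6).
  a_n = [4 a_{n-1} + 2 a_{n-2}] / D(n).
Since the indicial polynomial factors as (r - r_1)(r - r_2), D(n) = (r_1 + n - r_1)(r_1 + n - r_2) = n(n + 7/6).
Evaluating step by step (a_0 = 1):
  n = 1: D(1) = 1(1 + 7/6) = 13/6; numerator = 4(1) = 4; a_1 = (4)/(13/6) = 24/13
  n = 2: D(2) = 2(2 + 7/6) = 19/3; numerator = 4(24/13) + 2(1) = 122/13; a_2 = (122/13)/(19/3) = 366/247
  n = 3: D(3) = 3(3 + 7/6) = 25/2; numerator = 4(366/247) + 2(24/13) = 2376/247; a_3 = (2376/247)/(25/2) = 4752/6175

r = 5/3; a_0 = 1; a_1 = 24/13; a_2 = 366/247; a_3 = 4752/6175


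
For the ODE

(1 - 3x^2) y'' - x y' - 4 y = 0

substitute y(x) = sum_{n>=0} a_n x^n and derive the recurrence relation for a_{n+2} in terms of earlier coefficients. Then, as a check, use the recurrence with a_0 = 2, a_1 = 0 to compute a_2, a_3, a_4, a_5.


Substitute y = sum_n a_n x^n.
(1 - 3 x^2) y'' contributes (n+2)(n+1) a_{n+2} - 3 n(n-1) a_n at x^n.
-x y'(x) contributes -n a_n at x^n.
-4 y(x) contributes -4 a_n at x^n.
Matching x^n: (n+2)(n+1) a_{n+2} + (-3 n(n-1) - n - 4) a_n = 0.
Thus a_{n+2} = (3 n(n-1) + n + 4) / ((n+1)(n+2)) * a_n.

Check with a_0 = 2, a_1 = 0 (apply the recurrence for n = 0, 1, 2, 3): a_0 = 2, a_1 = 0, a_2 = 4, a_3 = 0, a_4 = 4, a_5 = 0.

a_(n+2) = (3 n(n-1) + n + 4) / ((n+1)(n+2)) * a_n; check: a_0 = 2, a_1 = 0, a_2 = 4, a_3 = 0, a_4 = 4, a_5 = 0


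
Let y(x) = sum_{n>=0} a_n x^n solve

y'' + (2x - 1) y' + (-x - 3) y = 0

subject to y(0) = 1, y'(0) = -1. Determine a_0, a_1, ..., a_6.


Ansatz: y(x) = sum_{n>=0} a_n x^n, so y'(x) = sum_{n>=1} n a_n x^(n-1) and y''(x) = sum_{n>=2} n(n-1) a_n x^(n-2).
Substitute into P(x) y'' + Q(x) y' + R(x) y = 0 with P(x) = 1, Q(x) = 2x - 1, R(x) = -x - 3, and match powers of x.
Initial conditions: a_0 = 1, a_1 = -1.
Setting the coefficient of each power of x to zero and solving order by order (substituting the coefficients already found):
  x^0: 2 a_2 - a_1 - 3 a_0 = 0  ->  2 a_2 = a_1 + 3 a_0 = 2  ->  a_2 = 1
  x^1: 6 a_3 - 2 a_2 - a_1 - a_0 = 0  ->  6 a_3 = 2 a_2 + a_1 + a_0 = 2  ->  a_3 = 1/3
  x^2: 12 a_4 - 3 a_3 + a_2 - a_1 = 0  ->  12 a_4 = 3 a_3 - a_2 + a_1 = -1  ->  a_4 = -1/12
  x^3: 20 a_5 - 4 a_4 + 3 a_3 - a_2 = 0  ->  20 a_5 = 4 a_4 - 3 a_3 + a_2 = -1/3  ->  a_5 = -1/60
  x^4: 30 a_6 - 5 a_5 + 5 a_4 - a_3 = 0  ->  30 a_6 = 5 a_5 - 5 a_4 + a_3 = 2/3  ->  a_6 = 1/45
Truncated series: y(x) = 1 - x + x^2 + (1/3) x^3 - (1/12) x^4 - (1/60) x^5 + (1/45) x^6 + O(x^7).

a_0 = 1; a_1 = -1; a_2 = 1; a_3 = 1/3; a_4 = -1/12; a_5 = -1/60; a_6 = 1/45


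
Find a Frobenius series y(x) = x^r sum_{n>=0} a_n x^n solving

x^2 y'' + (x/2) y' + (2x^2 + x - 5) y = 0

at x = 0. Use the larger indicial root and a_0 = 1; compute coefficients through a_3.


Write in Frobenius form y'' + (p(x)/x) y' + (q(x)/x^2) y = 0:
  p(x) = 1/2,  q(x) = 2x^2 + x - 5.
Indicial equation: r(r-1) + (1/2) r + (-5) = 0 -> roots r_1 = 5/2, r_2 = -2.
Take r = r_1 = 5/2. Let y(x) = x^r sum_{n>=0} a_n x^n with a_0 = 1.
Substitute y = x^r sum a_n x^n and match x^{r+n}. The recurrence is
  D(n) a_n + 1 a_{n-1} + 2 a_{n-2} = 0,  where D(n) = (r+n)(r+n-1) + (1/2)(r+n) + (-5).
  a_n = [-1 a_{n-1} - 2 a_{n-2}] / D(n).
Since the indicial polynomial factors as (r - r_1)(r - r_2), D(n) = (r_1 + n - r_1)(r_1 + n - r_2) = n(n + 9/2).
Evaluating step by step (a_0 = 1):
  n = 1: D(1) = 1(1 + 9/2) = 11/2; numerator = -1(1) = -1; a_1 = (-1)/(11/2) = -2/11
  n = 2: D(2) = 2(2 + 9/2) = 13; numerator = -1(-2/11) - 2(1) = -20/11; a_2 = (-20/11)/(13) = -20/143
  n = 3: D(3) = 3(3 + 9/2) = 45/2; numerator = -1(-20/143) - 2(-2/11) = 72/143; a_3 = (72/143)/(45/2) = 16/715

r = 5/2; a_0 = 1; a_1 = -2/11; a_2 = -20/143; a_3 = 16/715


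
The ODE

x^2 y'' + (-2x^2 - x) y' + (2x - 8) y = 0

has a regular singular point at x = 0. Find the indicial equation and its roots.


Divide by x^2 to reach normal form y'' + P_1(x) y' + P_2(x) y = 0 with P_1(x) = -2 - 1/x and P_2(x) = 2/x - 8/x^2.
x = 0 is a singular point because the y'-coefficient -2 - 1/x has a pole at x = 0 and the y-coefficient 2/x - 8/x^2 has a pole at x = 0.
It is a regular singular point because x P_1(x) = p(x) = -2x - 1 and x^2 P_2(x) = q(x) = 2x - 8 are polynomials, hence analytic at x = 0.
p(0) = -1,  q(0) = -8.
Indicial equation: r(r-1) + p(0) r + q(0) = 0, i.e. r^2 + (p(0) - 1) r + q(0) = 0, i.e. r^2 - 2 r - 8 = 0.
Discriminant: (-2)^2 - 4(-8) = 36, so r = (2 ± 6)/2.
Solving: r_1 = 4, r_2 = -2.

indicial: r^2 - 2 r - 8 = 0; roots r_1 = 4, r_2 = -2


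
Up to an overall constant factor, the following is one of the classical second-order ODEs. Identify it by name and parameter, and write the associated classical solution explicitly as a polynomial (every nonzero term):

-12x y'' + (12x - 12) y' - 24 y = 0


All three coefficients share the factor -12; dividing through by -12 gives  x y'' + (1 - x) y' + 2 y = 0.
This matches the Laguerre equation x y'' + (1 - x) y' + n y = 0 with n = 2; the polynomial solution is L_2(x).
With y = sum_k a_k x^k, matching x^k gives (k+1)k a_{k+1} + (k+1) a_{k+1} - k a_k + n a_k = 0, i.e. (k+1)^2 a_{k+1} = (k - n) a_k = (k - 2) a_k. The right side vanishes at k = 2, so the series terminates at degree 2.
Standard normalization L_n(0) = 1 gives a_0 = 1. Work upward with a_{k+1} = (k - 2) a_k / (k+1)^2:
  a_1 = (0 - 2)(1) / 1^2 = -2/1 = -2
  a_2 = (1 - 2)(-2) / 2^2 = 2/4 = 1/2
Hence L_2(x) = x^2/2 - 2 x + 1.

L_2(x); series = x^2/2 - 2 x + 1


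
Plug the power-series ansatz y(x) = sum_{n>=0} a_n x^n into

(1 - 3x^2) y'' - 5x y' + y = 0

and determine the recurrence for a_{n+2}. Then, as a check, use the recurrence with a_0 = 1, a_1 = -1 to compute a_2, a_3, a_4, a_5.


Substitute y = sum_n a_n x^n.
(1 - 3 x^2) y'' contributes (n+2)(n+1) a_{n+2} - 3 n(n-1) a_n at x^n.
-5 x y'(x) contributes -5 n a_n at x^n.
y(x) contributes 1 a_n at x^n.
Matching x^n: (n+2)(n+1) a_{n+2} + (-3 n(n-1) - 5 n + 1) a_n = 0.
Thus a_{n+2} = (3 n(n-1) + 5 n - 1) / ((n+1)(n+2)) * a_n.

Check with a_0 = 1, a_1 = -1 (apply the recurrence for n = 0, 1, 2, 3): a_0 = 1, a_1 = -1, a_2 = -1/2, a_3 = -2/3, a_4 = -5/8, a_5 = -16/15.

a_(n+2) = (3 n(n-1) + 5 n - 1) / ((n+1)(n+2)) * a_n; check: a_0 = 1, a_1 = -1, a_2 = -1/2, a_3 = -2/3, a_4 = -5/8, a_5 = -16/15


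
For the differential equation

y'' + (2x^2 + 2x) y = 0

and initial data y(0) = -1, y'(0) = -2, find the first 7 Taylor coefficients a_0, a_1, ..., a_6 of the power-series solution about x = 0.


Ansatz: y(x) = sum_{n>=0} a_n x^n, so y'(x) = sum_{n>=1} n a_n x^(n-1) and y''(x) = sum_{n>=2} n(n-1) a_n x^(n-2).
Substitute into P(x) y'' + Q(x) y' + R(x) y = 0 with P(x) = 1, Q(x) = 0, R(x) = 2x^2 + 2x, and match powers of x.
Initial conditions: a_0 = -1, a_1 = -2.
Setting the coefficient of each power of x to zero and solving order by order (substituting the coefficients already found):
  x^0: 2 a_2 = 0  ->  a_2 = 0
  x^1: 6 a_3 + 2 a_0 = 0  ->  6 a_3 = -2 a_0 = 2  ->  a_3 = 1/3
  x^2: 12 a_4 + 2 a_1 + 2 a_0 = 0  ->  12 a_4 = -2 a_1 - 2 a_0 = 6  ->  a_4 = 1/2
  x^3: 20 a_5 + 2 a_2 + 2 a_1 = 0  ->  20 a_5 = -2 a_2 - 2 a_1 = 4  ->  a_5 = 1/5
  x^4: 30 a_6 + 2 a_3 + 2 a_2 = 0  ->  30 a_6 = -2 a_3 - 2 a_2 = -2/3  ->  a_6 = -1/45
Truncated series: y(x) = -1 - 2 x + (1/3) x^3 + (1/2) x^4 + (1/5) x^5 - (1/45) x^6 + O(x^7).

a_0 = -1; a_1 = -2; a_2 = 0; a_3 = 1/3; a_4 = 1/2; a_5 = 1/5; a_6 = -1/45


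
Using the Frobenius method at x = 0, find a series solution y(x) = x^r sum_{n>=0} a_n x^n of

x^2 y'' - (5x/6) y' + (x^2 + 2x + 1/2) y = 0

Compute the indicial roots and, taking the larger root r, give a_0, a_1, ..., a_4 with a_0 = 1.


Write in Frobenius form y'' + (p(x)/x) y' + (q(x)/x^2) y = 0:
  p(x) = -5/6,  q(x) = x^2 + 2x + 1/2.
Indicial equation: r(r-1) + (-5/6) r + (1/2) = 0 -> roots r_1 = 3/2, r_2 = 1/3.
Take r = r_1 = 3/2. Let y(x) = x^r sum_{n>=0} a_n x^n with a_0 = 1.
Substitute y = x^r sum a_n x^n and match x^{r+n}. The recurrence is
  D(n) a_n + 2 a_{n-1} + 1 a_{n-2} = 0,  where D(n) = (r+n)(r+n-1) + (-5/6)(r+n) + (1/2).
  a_n = [-2 a_{n-1} - 1 a_{n-2}] / D(n).
Since the indicial polynomial factors as (r - r_1)(r - r_2), D(n) = (r_1 + n - r_1)(r_1 + n - r_2) = n(n + 7/6).
Evaluating step by step (a_0 = 1):
  n = 1: D(1) = 1(1 + 7/6) = 13/6; numerator = -2(1) = -2; a_1 = (-2)/(13/6) = -12/13
  n = 2: D(2) = 2(2 + 7/6) = 19/3; numerator = -2(-12/13) - 1(1) = 11/13; a_2 = (11/13)/(19/3) = 33/247
  n = 3: D(3) = 3(3 + 7/6) = 25/2; numerator = -2(33/247) - 1(-12/13) = 162/247; a_3 = (162/247)/(25/2) = 324/6175
  n = 4: D(4) = 4(4 + 7/6) = 62/3; numerator = -2(324/6175) - 1(33/247) = -1473/6175; a_4 = (-1473/6175)/(62/3) = -4419/382850

r = 3/2; a_0 = 1; a_1 = -12/13; a_2 = 33/247; a_3 = 324/6175; a_4 = -4419/382850


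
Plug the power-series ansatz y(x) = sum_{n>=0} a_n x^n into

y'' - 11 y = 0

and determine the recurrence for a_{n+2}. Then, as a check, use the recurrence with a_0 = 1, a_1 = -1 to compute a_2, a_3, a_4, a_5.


Substitute y = sum_n a_n x^n into y'' + (const) y = 0.
y''(x) = sum_{n>=0} (n+2)(n+1) a_{n+2} x^n.
The ODE becomes sum_n [(n+2)(n+1) a_{n+2} - 11 a_n] x^n = 0.
Setting each coefficient to zero gives the recurrence:
  (n+2)(n+1) a_{n+2} - 11 a_n = 0,
  a_{n+2} = 11 / ((n+1)(n+2)) a_n.

Check with a_0 = 1, a_1 = -1 (apply the recurrence for n = 0, 1, 2, 3): a_0 = 1, a_1 = -1, a_2 = 11/2, a_3 = -11/6, a_4 = 121/24, a_5 = -121/120.

a_{n+2} = 11/((n+1)(n+2)) * a_n; check: a_0 = 1, a_1 = -1, a_2 = 11/2, a_3 = -11/6, a_4 = 121/24, a_5 = -121/120


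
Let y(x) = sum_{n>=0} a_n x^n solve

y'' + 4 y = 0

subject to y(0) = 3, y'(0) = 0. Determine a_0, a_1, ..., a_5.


Ansatz: y(x) = sum_{n>=0} a_n x^n, so y'(x) = sum_{n>=1} n a_n x^(n-1) and y''(x) = sum_{n>=2} n(n-1) a_n x^(n-2).
Substitute into P(x) y'' + Q(x) y' + R(x) y = 0 with P(x) = 1, Q(x) = 0, R(x) = 4, and match powers of x.
Initial conditions: a_0 = 3, a_1 = 0.
Setting the coefficient of each power of x to zero and solving order by order (substituting the coefficients already found):
  x^0: 2 a_2 + 4 a_0 = 0  ->  2 a_2 = -4 a_0 = -12  ->  a_2 = -6
  x^1: 6 a_3 + 4 a_1 = 0  ->  6 a_3 = -4 a_1 = 0  ->  a_3 = 0
  x^2: 12 a_4 + 4 a_2 = 0  ->  12 a_4 = -4 a_2 = 24  ->  a_4 = 2
  x^3: 20 a_5 + 4 a_3 = 0  ->  20 a_5 = -4 a_3 = 0  ->  a_5 = 0
Truncated series: y(x) = 3 - 6 x^2 + 2 x^4 + O(x^6).

a_0 = 3; a_1 = 0; a_2 = -6; a_3 = 0; a_4 = 2; a_5 = 0


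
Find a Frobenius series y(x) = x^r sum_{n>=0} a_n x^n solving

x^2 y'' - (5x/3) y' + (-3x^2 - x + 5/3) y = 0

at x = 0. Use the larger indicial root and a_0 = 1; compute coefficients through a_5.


Write in Frobenius form y'' + (p(x)/x) y' + (q(x)/x^2) y = 0:
  p(x) = -5/3,  q(x) = -3x^2 - x + 5/3.
Indicial equation: r(r-1) + (-5/3) r + (5/3) = 0 -> roots r_1 = 5/3, r_2 = 1.
Take r = r_1 = 5/3. Let y(x) = x^r sum_{n>=0} a_n x^n with a_0 = 1.
Substitute y = x^r sum a_n x^n and match x^{r+n}. The recurrence is
  D(n) a_n - 1 a_{n-1} - 3 a_{n-2} = 0,  where D(n) = (r+n)(r+n-1) + (-5/3)(r+n) + (5/3).
  a_n = [1 a_{n-1} + 3 a_{n-2}] / D(n).
Since the indicial polynomial factors as (r - r_1)(r - r_2), D(n) = (r_1 + n - r_1)(r_1 + n - r_2) = n(n + 2/3).
Evaluating step by step (a_0 = 1):
  n = 1: D(1) = 1(1 + 2/3) = 5/3; numerator = 1(1) = 1; a_1 = (1)/(5/3) = 3/5
  n = 2: D(2) = 2(2 + 2/3) = 16/3; numerator = 1(3/5) + 3(1) = 18/5; a_2 = (18/5)/(16/3) = 27/40
  n = 3: D(3) = 3(3 + 2/3) = 11; numerator = 1(27/40) + 3(3/5) = 99/40; a_3 = (99/40)/(11) = 9/40
  n = 4: D(4) = 4(4 + 2/3) = 56/3; numerator = 1(9/40) + 3(27/40) = 9/4; a_4 = (9/4)/(56/3) = 27/224
  n = 5: D(5) = 5(5 + 2/3) = 85/3; numerator = 1(27/224) + 3(9/40) = 891/1120; a_5 = (891/1120)/(85/3) = 2673/95200

r = 5/3; a_0 = 1; a_1 = 3/5; a_2 = 27/40; a_3 = 9/40; a_4 = 27/224; a_5 = 2673/95200


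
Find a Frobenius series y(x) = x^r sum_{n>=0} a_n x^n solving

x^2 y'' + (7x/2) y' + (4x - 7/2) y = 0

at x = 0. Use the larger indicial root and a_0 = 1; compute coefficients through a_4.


Write in Frobenius form y'' + (p(x)/x) y' + (q(x)/x^2) y = 0:
  p(x) = 7/2,  q(x) = 4x - 7/2.
Indicial equation: r(r-1) + (7/2) r + (-7/2) = 0 -> roots r_1 = 1, r_2 = -7/2.
Take r = r_1 = 1. Let y(x) = x^r sum_{n>=0} a_n x^n with a_0 = 1.
Substitute y = x^r sum a_n x^n and match x^{r+n}. The recurrence is
  D(n) a_n + 4 a_{n-1} = 0,  where D(n) = (r+n)(r+n-1) + (7/2)(r+n) + (-7/2).
  a_n = -4 / D(n) * a_{n-1}.
Since the indicial polynomial factors as (r - r_1)(r - r_2), D(n) = (r_1 + n - r_1)(r_1 + n - r_2) = n(n + 9/2).
Evaluating step by step (a_0 = 1):
  n = 1: D(1) = 1(1 + 9/2) = 11/2; numerator = -4(1) = -4; a_1 = (-4)/(11/2) = -8/11
  n = 2: D(2) = 2(2 + 9/2) = 13; numerator = -4(-8/11) = 32/11; a_2 = (32/11)/(13) = 32/143
  n = 3: D(3) = 3(3 + 9/2) = 45/2; numerator = -4(32/143) = -128/143; a_3 = (-128/143)/(45/2) = -256/6435
  n = 4: D(4) = 4(4 + 9/2) = 34; numerator = -4(-256/6435) = 1024/6435; a_4 = (1024/6435)/(34) = 512/109395

r = 1; a_0 = 1; a_1 = -8/11; a_2 = 32/143; a_3 = -256/6435; a_4 = 512/109395


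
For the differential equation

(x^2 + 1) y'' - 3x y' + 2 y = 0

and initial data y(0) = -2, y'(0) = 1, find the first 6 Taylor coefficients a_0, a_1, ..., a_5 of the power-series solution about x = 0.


Ansatz: y(x) = sum_{n>=0} a_n x^n, so y'(x) = sum_{n>=1} n a_n x^(n-1) and y''(x) = sum_{n>=2} n(n-1) a_n x^(n-2).
Substitute into P(x) y'' + Q(x) y' + R(x) y = 0 with P(x) = x^2 + 1, Q(x) = -3x, R(x) = 2, and match powers of x.
Initial conditions: a_0 = -2, a_1 = 1.
Setting the coefficient of each power of x to zero and solving order by order (substituting the coefficients already found):
  x^0: 2 a_2 + 2 a_0 = 0  ->  2 a_2 = -2 a_0 = 4  ->  a_2 = 2
  x^1: 6 a_3 - a_1 = 0  ->  6 a_3 = a_1 = 1  ->  a_3 = 1/6
  x^2: 12 a_4 - 2 a_2 = 0  ->  12 a_4 = 2 a_2 = 4  ->  a_4 = 1/3
  x^3: 20 a_5 - a_3 = 0  ->  20 a_5 = a_3 = 1/6  ->  a_5 = 1/120
Truncated series: y(x) = -2 + x + 2 x^2 + (1/6) x^3 + (1/3) x^4 + (1/120) x^5 + O(x^6).

a_0 = -2; a_1 = 1; a_2 = 2; a_3 = 1/6; a_4 = 1/3; a_5 = 1/120


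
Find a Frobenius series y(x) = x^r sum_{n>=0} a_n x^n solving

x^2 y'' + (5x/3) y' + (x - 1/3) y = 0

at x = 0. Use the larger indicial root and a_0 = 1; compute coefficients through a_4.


Write in Frobenius form y'' + (p(x)/x) y' + (q(x)/x^2) y = 0:
  p(x) = 5/3,  q(x) = x - 1/3.
Indicial equation: r(r-1) + (5/3) r + (-1/3) = 0 -> roots r_1 = 1/3, r_2 = -1.
Take r = r_1 = 1/3. Let y(x) = x^r sum_{n>=0} a_n x^n with a_0 = 1.
Substitute y = x^r sum a_n x^n and match x^{r+n}. The recurrence is
  D(n) a_n + 1 a_{n-1} = 0,  where D(n) = (r+n)(r+n-1) + (5/3)(r+n) + (-1/3).
  a_n = -1 / D(n) * a_{n-1}.
Since the indicial polynomial factors as (r - r_1)(r - r_2), D(n) = (r_1 + n - r_1)(r_1 + n - r_2) = n(n + 4/3).
Evaluating step by step (a_0 = 1):
  n = 1: D(1) = 1(1 + 4/3) = 7/3; numerator = -1(1) = -1; a_1 = (-1)/(7/3) = -3/7
  n = 2: D(2) = 2(2 + 4/3) = 20/3; numerator = -1(-3/7) = 3/7; a_2 = (3/7)/(20/3) = 9/140
  n = 3: D(3) = 3(3 + 4/3) = 13; numerator = -1(9/140) = -9/140; a_3 = (-9/140)/(13) = -9/1820
  n = 4: D(4) = 4(4 + 4/3) = 64/3; numerator = -1(-9/1820) = 9/1820; a_4 = (9/1820)/(64/3) = 27/116480

r = 1/3; a_0 = 1; a_1 = -3/7; a_2 = 9/140; a_3 = -9/1820; a_4 = 27/116480


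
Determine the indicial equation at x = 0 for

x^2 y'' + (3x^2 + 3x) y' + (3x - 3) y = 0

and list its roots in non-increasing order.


Divide by x^2 to reach normal form y'' + P_1(x) y' + P_2(x) y = 0 with P_1(x) = 3 + 3/x and P_2(x) = 3/x - 3/x^2.
x = 0 is a singular point because the y'-coefficient 3 + 3/x has a pole at x = 0 and the y-coefficient 3/x - 3/x^2 has a pole at x = 0.
It is a regular singular point because x P_1(x) = p(x) = 3x + 3 and x^2 P_2(x) = q(x) = 3x - 3 are polynomials, hence analytic at x = 0.
p(0) = 3,  q(0) = -3.
Indicial equation: r(r-1) + p(0) r + q(0) = 0, i.e. r^2 + (p(0) - 1) r + q(0) = 0, i.e. r^2 + 2 r - 3 = 0.
Discriminant: (2)^2 - 4(-3) = 16, so r = (-2 ± 4)/2.
Solving: r_1 = 1, r_2 = -3.

indicial: r^2 + 2 r - 3 = 0; roots r_1 = 1, r_2 = -3


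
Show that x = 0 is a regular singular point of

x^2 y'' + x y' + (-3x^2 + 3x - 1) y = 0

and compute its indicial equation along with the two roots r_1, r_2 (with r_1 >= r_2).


Divide by x^2 to reach normal form y'' + P_1(x) y' + P_2(x) y = 0 with P_1(x) = 1/x and P_2(x) = -3 + 3/x - 1/x^2.
x = 0 is a singular point because the y'-coefficient 1/x has a pole at x = 0 and the y-coefficient -3 + 3/x - 1/x^2 has a pole at x = 0.
It is a regular singular point because x P_1(x) = p(x) = 1 and x^2 P_2(x) = q(x) = -3x^2 + 3x - 1 are polynomials, hence analytic at x = 0.
p(0) = 1,  q(0) = -1.
Indicial equation: r(r-1) + p(0) r + q(0) = 0, i.e. r^2 + (p(0) - 1) r + q(0) = 0, i.e. r^2 - 1 = 0.
Discriminant: (0)^2 - 4(-1) = 4, so r = (0 ± 2)/2.
Solving: r_1 = 1, r_2 = -1.

indicial: r^2 - 1 = 0; roots r_1 = 1, r_2 = -1


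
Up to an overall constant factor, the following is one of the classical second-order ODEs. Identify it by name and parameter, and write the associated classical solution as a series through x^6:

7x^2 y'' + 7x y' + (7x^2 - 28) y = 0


All three coefficients share the factor 7; dividing through by 7 gives  x^2 y'' + x y' + (x^2 - 4) y = 0.
This matches the Bessel equation x^2 y'' + x y' + (x^2 - nu^2) y = 0 with nu^2 = 4, so nu = 2; the solution bounded at x = 0 is J_2(x).
Frobenius at x = 0: indicial roots ±nu; for r = nu the recurrence k(k + 2nu) c_k = -c_{k-2} gives the standard series J_nu(x) = sum_{k>=0} (-1)^k / (k! (k+nu)!) (x/2)^(2k+nu). Evaluate the first 3 terms:
  k = 0: (-1)^0 / (0! * 2! * 2^2) x^2 = 1/(1*2*4) x^2 = (1/8) x^2
  k = 1: (-1)^1 / (1! * 3! * 2^4) x^4 = -1/(1*6*16) x^4 = (-1/96) x^4
  k = 2: (-1)^2 / (2! * 4! * 2^6) x^6 = 1/(2*24*64) x^6 = (1/3072) x^6
Hence J_2(x) = x^6/3072 - x^4/96 + x^2/8 + ....

J_2(x); series = x^6/3072 - x^4/96 + x^2/8


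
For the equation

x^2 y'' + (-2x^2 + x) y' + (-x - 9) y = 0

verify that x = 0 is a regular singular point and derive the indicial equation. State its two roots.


Divide by x^2 to reach normal form y'' + P_1(x) y' + P_2(x) y = 0 with P_1(x) = -2 + 1/x and P_2(x) = -1/x - 9/x^2.
x = 0 is a singular point because the y'-coefficient -2 + 1/x has a pole at x = 0 and the y-coefficient -1/x - 9/x^2 has a pole at x = 0.
It is a regular singular point because x P_1(x) = p(x) = 1 - 2x and x^2 P_2(x) = q(x) = -x - 9 are polynomials, hence analytic at x = 0.
p(0) = 1,  q(0) = -9.
Indicial equation: r(r-1) + p(0) r + q(0) = 0, i.e. r^2 + (p(0) - 1) r + q(0) = 0, i.e. r^2 - 9 = 0.
Discriminant: (0)^2 - 4(-9) = 36, so r = (0 ± 6)/2.
Solving: r_1 = 3, r_2 = -3.

indicial: r^2 - 9 = 0; roots r_1 = 3, r_2 = -3


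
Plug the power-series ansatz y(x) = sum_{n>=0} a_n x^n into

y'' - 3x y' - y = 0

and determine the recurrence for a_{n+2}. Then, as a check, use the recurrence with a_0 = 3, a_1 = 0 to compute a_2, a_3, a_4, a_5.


Substitute y = sum_n a_n x^n.
y''(x) has coefficient (n+2)(n+1) a_{n+2} at x^n;
-3 x y'(x) has coefficient -3 n a_n at x^n (shift);
-y(x) has coefficient -1 a_n at x^n.
Matching x^n: (n+2)(n+1) a_{n+2} + (-3n - 1) a_n = 0.
Thus a_{n+2} = (3n + 1) / ((n+1)(n+2)) * a_n.

Check with a_0 = 3, a_1 = 0 (apply the recurrence for n = 0, 1, 2, 3): a_0 = 3, a_1 = 0, a_2 = 3/2, a_3 = 0, a_4 = 7/8, a_5 = 0.

a_(n+2) = (3n + 1) / ((n+1)(n+2)) * a_n; check: a_0 = 3, a_1 = 0, a_2 = 3/2, a_3 = 0, a_4 = 7/8, a_5 = 0


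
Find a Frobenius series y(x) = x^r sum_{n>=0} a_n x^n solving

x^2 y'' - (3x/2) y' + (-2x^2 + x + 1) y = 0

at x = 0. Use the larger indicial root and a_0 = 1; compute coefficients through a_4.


Write in Frobenius form y'' + (p(x)/x) y' + (q(x)/x^2) y = 0:
  p(x) = -3/2,  q(x) = -2x^2 + x + 1.
Indicial equation: r(r-1) + (-3/2) r + (1) = 0 -> roots r_1 = 2, r_2 = 1/2.
Take r = r_1 = 2. Let y(x) = x^r sum_{n>=0} a_n x^n with a_0 = 1.
Substitute y = x^r sum a_n x^n and match x^{r+n}. The recurrence is
  D(n) a_n + 1 a_{n-1} - 2 a_{n-2} = 0,  where D(n) = (r+n)(r+n-1) + (-3/2)(r+n) + (1).
  a_n = [-1 a_{n-1} + 2 a_{n-2}] / D(n).
Since the indicial polynomial factors as (r - r_1)(r - r_2), D(n) = (r_1 + n - r_1)(r_1 + n - r_2) = n(n + 3/2).
Evaluating step by step (a_0 = 1):
  n = 1: D(1) = 1(1 + 3/2) = 5/2; numerator = -1(1) = -1; a_1 = (-1)/(5/2) = -2/5
  n = 2: D(2) = 2(2 + 3/2) = 7; numerator = -1(-2/5) + 2(1) = 12/5; a_2 = (12/5)/(7) = 12/35
  n = 3: D(3) = 3(3 + 3/2) = 27/2; numerator = -1(12/35) + 2(-2/5) = -8/7; a_3 = (-8/7)/(27/2) = -16/189
  n = 4: D(4) = 4(4 + 3/2) = 22; numerator = -1(-16/189) + 2(12/35) = 104/135; a_4 = (104/135)/(22) = 52/1485

r = 2; a_0 = 1; a_1 = -2/5; a_2 = 12/35; a_3 = -16/189; a_4 = 52/1485


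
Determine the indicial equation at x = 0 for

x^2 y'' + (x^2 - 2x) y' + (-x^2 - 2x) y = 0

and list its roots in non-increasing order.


Divide by x^2 to reach normal form y'' + P_1(x) y' + P_2(x) y = 0 with P_1(x) = 1 - 2/x and P_2(x) = -1 - 2/x.
x = 0 is a singular point because the y'-coefficient 1 - 2/x has a pole at x = 0 and the y-coefficient -1 - 2/x has a pole at x = 0.
It is a regular singular point because x P_1(x) = p(x) = x - 2 and x^2 P_2(x) = q(x) = -x^2 - 2x are polynomials, hence analytic at x = 0.
p(0) = -2,  q(0) = 0.
Indicial equation: r(r-1) + p(0) r + q(0) = 0, i.e. r^2 + (p(0) - 1) r + q(0) = 0, i.e. r^2 - 3 r = 0.
Discriminant: (-3)^2 - 4(0) = 9, so r = (3 ± 3)/2.
Solving: r_1 = 3, r_2 = 0.

indicial: r^2 - 3 r = 0; roots r_1 = 3, r_2 = 0


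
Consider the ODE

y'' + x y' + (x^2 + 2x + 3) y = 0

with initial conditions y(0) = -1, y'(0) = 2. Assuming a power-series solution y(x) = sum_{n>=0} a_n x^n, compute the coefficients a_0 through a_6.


Ansatz: y(x) = sum_{n>=0} a_n x^n, so y'(x) = sum_{n>=1} n a_n x^(n-1) and y''(x) = sum_{n>=2} n(n-1) a_n x^(n-2).
Substitute into P(x) y'' + Q(x) y' + R(x) y = 0 with P(x) = 1, Q(x) = x, R(x) = x^2 + 2x + 3, and match powers of x.
Initial conditions: a_0 = -1, a_1 = 2.
Setting the coefficient of each power of x to zero and solving order by order (substituting the coefficients already found):
  x^0: 2 a_2 + 3 a_0 = 0  ->  2 a_2 = -3 a_0 = 3  ->  a_2 = 3/2
  x^1: 6 a_3 + 4 a_1 + 2 a_0 = 0  ->  6 a_3 = -4 a_1 - 2 a_0 = -6  ->  a_3 = -1
  x^2: 12 a_4 + 5 a_2 + 2 a_1 + a_0 = 0  ->  12 a_4 = -5 a_2 - 2 a_1 - a_0 = -21/2  ->  a_4 = -7/8
  x^3: 20 a_5 + 6 a_3 + 2 a_2 + a_1 = 0  ->  20 a_5 = -6 a_3 - 2 a_2 - a_1 = 1  ->  a_5 = 1/20
  x^4: 30 a_6 + 7 a_4 + 2 a_3 + a_2 = 0  ->  30 a_6 = -7 a_4 - 2 a_3 - a_2 = 53/8  ->  a_6 = 53/240
Truncated series: y(x) = -1 + 2 x + (3/2) x^2 - x^3 - (7/8) x^4 + (1/20) x^5 + (53/240) x^6 + O(x^7).

a_0 = -1; a_1 = 2; a_2 = 3/2; a_3 = -1; a_4 = -7/8; a_5 = 1/20; a_6 = 53/240


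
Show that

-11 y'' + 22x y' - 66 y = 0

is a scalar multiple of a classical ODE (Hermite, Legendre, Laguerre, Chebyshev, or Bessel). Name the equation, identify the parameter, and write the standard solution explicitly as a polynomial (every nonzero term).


All three coefficients share the factor -11; dividing through by -11 gives  y'' - 2x y' + 6 y = 0.
This matches the Hermite equation y'' - 2x y' + 2n y = 0 with 2n = 6, so n = 3; the polynomial solution is H_3(x).
With y = sum_k a_k x^k, matching x^k gives (k+2)(k+1) a_{k+2} = 2(k - n) a_k = 2(k - 3) a_k. The right side vanishes at k = 3, so the series with the parity of 3 terminates at degree 3.
Standard normalization: leading coefficient of H_n is 2^n, so a_3 = 2^3 = 8. Work downward with a_k = (k+1)(k+2) a_{k+2} / (2(k - n)):
  a_1 = (2)(3)(8) / (2(1 - 3)) = 48/(-4) = -12
Hence H_3(x) = 8 x^3 - 12 x.

H_3(x); series = 8 x^3 - 12 x


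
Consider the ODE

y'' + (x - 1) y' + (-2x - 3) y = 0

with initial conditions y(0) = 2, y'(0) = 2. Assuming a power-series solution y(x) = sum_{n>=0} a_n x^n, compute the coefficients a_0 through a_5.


Ansatz: y(x) = sum_{n>=0} a_n x^n, so y'(x) = sum_{n>=1} n a_n x^(n-1) and y''(x) = sum_{n>=2} n(n-1) a_n x^(n-2).
Substitute into P(x) y'' + Q(x) y' + R(x) y = 0 with P(x) = 1, Q(x) = x - 1, R(x) = -2x - 3, and match powers of x.
Initial conditions: a_0 = 2, a_1 = 2.
Setting the coefficient of each power of x to zero and solving order by order (substituting the coefficients already found):
  x^0: 2 a_2 - a_1 - 3 a_0 = 0  ->  2 a_2 = a_1 + 3 a_0 = 8  ->  a_2 = 4
  x^1: 6 a_3 - 2 a_2 - 2 a_1 - 2 a_0 = 0  ->  6 a_3 = 2 a_2 + 2 a_1 + 2 a_0 = 16  ->  a_3 = 8/3
  x^2: 12 a_4 - 3 a_3 - a_2 - 2 a_1 = 0  ->  12 a_4 = 3 a_3 + a_2 + 2 a_1 = 16  ->  a_4 = 4/3
  x^3: 20 a_5 - 4 a_4 - 2 a_2 = 0  ->  20 a_5 = 4 a_4 + 2 a_2 = 40/3  ->  a_5 = 2/3
Truncated series: y(x) = 2 + 2 x + 4 x^2 + (8/3) x^3 + (4/3) x^4 + (2/3) x^5 + O(x^6).

a_0 = 2; a_1 = 2; a_2 = 4; a_3 = 8/3; a_4 = 4/3; a_5 = 2/3


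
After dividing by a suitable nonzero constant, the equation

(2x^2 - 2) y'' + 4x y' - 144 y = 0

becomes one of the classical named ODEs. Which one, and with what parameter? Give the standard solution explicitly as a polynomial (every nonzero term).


All three coefficients share the factor -2; dividing through by -2 gives  (1 - x^2) y'' - 2x y' + 72 y = 0.
This matches the Legendre equation (1 - x^2) y'' - 2x y' + n(n+1) y = 0 (note the -2x y' term) with n(n+1) = 72, so n = 8; the polynomial solution is P_8(x).
With y = sum_k a_k x^k, matching x^k gives (k+2)(k+1) a_{k+2} = [k(k+1) - n(n+1)] a_k = (k - 8)(k + 9) a_k. The right side vanishes at k = 8, so the series with the parity of 8 terminates at degree 8.
Standard normalization (P_n(1) = 1): leading coefficient (2n)!/(2^n (n!)^2) = 20922789888000/(256*1625702400) = 6435/128, so a_8 = 6435/128. Work downward with a_k = (k+1)(k+2) a_{k+2} / ((k - 8)(k + 9)):
  a_6 = (7)(8)(6435/128) / ((6 - 8)(6 + 9)) = (45045/16)/(-30) = -3003/32
  a_4 = (5)(6)(-3003/32) / ((4 - 8)(4 + 9)) = (-45045/16)/(-52) = 3465/64
  a_2 = (3)(4)(3465/64) / ((2 - 8)(2 + 9)) = (10395/16)/(-66) = -315/32
  a_0 = (1)(2)(-315/32) / ((0 - 8)(0 + 9)) = (-315/16)/(-72) = 35/128
Hence P_8(x) = 6435 x^8/128 - 3003 x^6/32 + 3465 x^4/64 - 315 x^2/32 + 35/128.

P_8(x); series = 6435 x^8/128 - 3003 x^6/32 + 3465 x^4/64 - 315 x^2/32 + 35/128


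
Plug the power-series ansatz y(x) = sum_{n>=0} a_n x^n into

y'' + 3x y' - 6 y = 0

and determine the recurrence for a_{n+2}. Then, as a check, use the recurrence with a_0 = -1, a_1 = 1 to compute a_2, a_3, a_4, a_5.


Substitute y = sum_n a_n x^n.
y''(x) has coefficient (n+2)(n+1) a_{n+2} at x^n;
3 x y'(x) has coefficient 3 n a_n at x^n (shift);
-6 y(x) has coefficient -6 a_n at x^n.
Matching x^n: (n+2)(n+1) a_{n+2} + (3n - 6) a_n = 0.
Thus a_{n+2} = (-3n + 6) / ((n+1)(n+2)) * a_n.

Check with a_0 = -1, a_1 = 1 (apply the recurrence for n = 0, 1, 2, 3): a_0 = -1, a_1 = 1, a_2 = -3, a_3 = 1/2, a_4 = 0, a_5 = -3/40.

a_(n+2) = (-3n + 6) / ((n+1)(n+2)) * a_n; check: a_0 = -1, a_1 = 1, a_2 = -3, a_3 = 1/2, a_4 = 0, a_5 = -3/40


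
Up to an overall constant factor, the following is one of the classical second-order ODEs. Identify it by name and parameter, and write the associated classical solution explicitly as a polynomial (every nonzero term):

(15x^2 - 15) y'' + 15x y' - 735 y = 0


All three coefficients share the factor -15; dividing through by -15 gives  (1 - x^2) y'' - x y' + 49 y = 0.
This matches the Chebyshev equation (1 - x^2) y'' - x y' + n^2 y = 0 (note the -x y' term, not -2x y') with n^2 = 49, so n = 7; the polynomial solution is T_7(x).
With y = sum_k a_k x^k, matching x^k gives (k+2)(k+1) a_{k+2} = (k^2 - n^2) a_k = (k - 7)(k + 7) a_k. The right side vanishes at k = 7, so the series with the parity of 7 terminates at degree 7.
Standard normalization: leading coefficient of T_n is 2^(n-1), so a_7 = 2^6 = 64. Work downward with a_k = (k+1)(k+2) a_{k+2} / ((k - 7)(k + 7)):
  a_5 = (6)(7)(64) / ((5 - 7)(5 + 7)) = 2688/(-24) = -112
  a_3 = (4)(5)(-112) / ((3 - 7)(3 + 7)) = -2240/(-40) = 56
  a_1 = (2)(3)(56) / ((1 - 7)(1 + 7)) = 336/(-48) = -7
Hence T_7(x) = 64 x^7 - 112 x^5 + 56 x^3 - 7 x.

T_7(x); series = 64 x^7 - 112 x^5 + 56 x^3 - 7 x


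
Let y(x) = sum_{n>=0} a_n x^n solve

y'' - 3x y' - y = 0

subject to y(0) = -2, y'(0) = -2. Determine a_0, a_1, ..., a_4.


Ansatz: y(x) = sum_{n>=0} a_n x^n, so y'(x) = sum_{n>=1} n a_n x^(n-1) and y''(x) = sum_{n>=2} n(n-1) a_n x^(n-2).
Substitute into P(x) y'' + Q(x) y' + R(x) y = 0 with P(x) = 1, Q(x) = -3x, R(x) = -1, and match powers of x.
Initial conditions: a_0 = -2, a_1 = -2.
Setting the coefficient of each power of x to zero and solving order by order (substituting the coefficients already found):
  x^0: 2 a_2 - a_0 = 0  ->  2 a_2 = a_0 = -2  ->  a_2 = -1
  x^1: 6 a_3 - 4 a_1 = 0  ->  6 a_3 = 4 a_1 = -8  ->  a_3 = -4/3
  x^2: 12 a_4 - 7 a_2 = 0  ->  12 a_4 = 7 a_2 = -7  ->  a_4 = -7/12
Truncated series: y(x) = -2 - 2 x - x^2 - (4/3) x^3 - (7/12) x^4 + O(x^5).

a_0 = -2; a_1 = -2; a_2 = -1; a_3 = -4/3; a_4 = -7/12


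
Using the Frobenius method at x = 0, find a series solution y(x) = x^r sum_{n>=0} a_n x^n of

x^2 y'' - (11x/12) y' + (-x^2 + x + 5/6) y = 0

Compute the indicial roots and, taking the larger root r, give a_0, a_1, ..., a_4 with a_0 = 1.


Write in Frobenius form y'' + (p(x)/x) y' + (q(x)/x^2) y = 0:
  p(x) = -11/12,  q(x) = -x^2 + x + 5/6.
Indicial equation: r(r-1) + (-11/12) r + (5/6) = 0 -> roots r_1 = 5/4, r_2 = 2/3.
Take r = r_1 = 5/4. Let y(x) = x^r sum_{n>=0} a_n x^n with a_0 = 1.
Substitute y = x^r sum a_n x^n and match x^{r+n}. The recurrence is
  D(n) a_n + 1 a_{n-1} - 1 a_{n-2} = 0,  where D(n) = (r+n)(r+n-1) + (-11/12)(r+n) + (5/6).
  a_n = [-1 a_{n-1} + 1 a_{n-2}] / D(n).
Since the indicial polynomial factors as (r - r_1)(r - r_2), D(n) = (r_1 + n - r_1)(r_1 + n - r_2) = n(n + 7/12).
Evaluating step by step (a_0 = 1):
  n = 1: D(1) = 1(1 + 7/12) = 19/12; numerator = -1(1) = -1; a_1 = (-1)/(19/12) = -12/19
  n = 2: D(2) = 2(2 + 7/12) = 31/6; numerator = -1(-12/19) + 1(1) = 31/19; a_2 = (31/19)/(31/6) = 6/19
  n = 3: D(3) = 3(3 + 7/12) = 43/4; numerator = -1(6/19) + 1(-12/19) = -18/19; a_3 = (-18/19)/(43/4) = -72/817
  n = 4: D(4) = 4(4 + 7/12) = 55/3; numerator = -1(-72/817) + 1(6/19) = 330/817; a_4 = (330/817)/(55/3) = 18/817

r = 5/4; a_0 = 1; a_1 = -12/19; a_2 = 6/19; a_3 = -72/817; a_4 = 18/817


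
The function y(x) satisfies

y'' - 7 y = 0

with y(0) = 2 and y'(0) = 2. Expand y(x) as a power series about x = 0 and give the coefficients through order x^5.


Ansatz: y(x) = sum_{n>=0} a_n x^n, so y'(x) = sum_{n>=1} n a_n x^(n-1) and y''(x) = sum_{n>=2} n(n-1) a_n x^(n-2).
Substitute into P(x) y'' + Q(x) y' + R(x) y = 0 with P(x) = 1, Q(x) = 0, R(x) = -7, and match powers of x.
Initial conditions: a_0 = 2, a_1 = 2.
Setting the coefficient of each power of x to zero and solving order by order (substituting the coefficients already found):
  x^0: 2 a_2 - 7 a_0 = 0  ->  2 a_2 = 7 a_0 = 14  ->  a_2 = 7
  x^1: 6 a_3 - 7 a_1 = 0  ->  6 a_3 = 7 a_1 = 14  ->  a_3 = 7/3
  x^2: 12 a_4 - 7 a_2 = 0  ->  12 a_4 = 7 a_2 = 49  ->  a_4 = 49/12
  x^3: 20 a_5 - 7 a_3 = 0  ->  20 a_5 = 7 a_3 = 49/3  ->  a_5 = 49/60
Truncated series: y(x) = 2 + 2 x + 7 x^2 + (7/3) x^3 + (49/12) x^4 + (49/60) x^5 + O(x^6).

a_0 = 2; a_1 = 2; a_2 = 7; a_3 = 7/3; a_4 = 49/12; a_5 = 49/60


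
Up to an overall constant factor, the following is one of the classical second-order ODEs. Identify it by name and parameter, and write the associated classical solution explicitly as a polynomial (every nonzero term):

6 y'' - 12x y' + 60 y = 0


All three coefficients share the factor 6; dividing through by 6 gives  y'' - 2x y' + 10 y = 0.
This matches the Hermite equation y'' - 2x y' + 2n y = 0 with 2n = 10, so n = 5; the polynomial solution is H_5(x).
With y = sum_k a_k x^k, matching x^k gives (k+2)(k+1) a_{k+2} = 2(k - n) a_k = 2(k - 5) a_k. The right side vanishes at k = 5, so the series with the parity of 5 terminates at degree 5.
Standard normalization: leading coefficient of H_n is 2^n, so a_5 = 2^5 = 32. Work downward with a_k = (k+1)(k+2) a_{k+2} / (2(k - n)):
  a_3 = (4)(5)(32) / (2(3 - 5)) = 640/(-4) = -160
  a_1 = (2)(3)(-160) / (2(1 - 5)) = -960/(-8) = 120
Hence H_5(x) = 32 x^5 - 160 x^3 + 120 x.

H_5(x); series = 32 x^5 - 160 x^3 + 120 x
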